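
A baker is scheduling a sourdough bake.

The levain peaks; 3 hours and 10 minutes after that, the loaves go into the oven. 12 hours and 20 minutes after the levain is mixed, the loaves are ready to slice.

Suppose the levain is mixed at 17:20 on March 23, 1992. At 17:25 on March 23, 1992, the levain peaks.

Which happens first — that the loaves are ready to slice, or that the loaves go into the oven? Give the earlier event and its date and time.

The levain is mixed: 17:20 Mar 23, 1992.
The loaves are ready to slice: 17:20 Mar 23, 1992 + 12h20m = 05:40 Mar 24, 1992.
The levain peaks: 17:25 Mar 23, 1992.
The loaves go into the oven: 17:25 Mar 23, 1992 + 3h10m = 20:35 Mar 23, 1992.
Comparing: the loaves are ready to slice at 05:40 Mar 24, 1992 vs the loaves go into the oven at 20:35 Mar 23, 1992. Earlier: the loaves go into the oven.

The loaves go into the oven — 20:35 on March 23, 1992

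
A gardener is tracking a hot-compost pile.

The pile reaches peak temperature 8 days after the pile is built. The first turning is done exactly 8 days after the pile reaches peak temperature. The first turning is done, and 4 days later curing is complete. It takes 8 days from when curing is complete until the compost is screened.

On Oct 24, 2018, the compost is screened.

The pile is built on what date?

Sep 26, 2018

The compost is screened: Oct 24, 2018.
Curing is complete: Oct 24, 2018 − 8 days = Oct 16, 2018.
The first turning is done: Oct 16, 2018 − 4 days = Oct 12, 2018.
The pile reaches peak temperature: Oct 12, 2018 − 8 days = Oct 4, 2018.
The pile is built: Oct 4, 2018 − 8 days = Sep 26, 2018.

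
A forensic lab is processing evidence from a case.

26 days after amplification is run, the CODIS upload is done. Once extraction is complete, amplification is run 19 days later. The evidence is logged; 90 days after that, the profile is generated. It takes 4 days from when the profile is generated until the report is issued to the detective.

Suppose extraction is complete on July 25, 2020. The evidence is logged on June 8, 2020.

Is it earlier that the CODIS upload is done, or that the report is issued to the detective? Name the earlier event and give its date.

Extraction is complete: Jul 25, 2020.
Amplification is run: Jul 25, 2020 + 19 days = Aug 13, 2020.
The CODIS upload is done: Aug 13, 2020 + 26 days = Sep 8, 2020.
The evidence is logged: Jun 8, 2020.
The profile is generated: Jun 8, 2020 + 90 days = Sep 6, 2020.
The report is issued to the detective: Sep 6, 2020 + 4 days = Sep 10, 2020.
Comparing: the CODIS upload is done on Sep 8, 2020 vs the report is issued to the detective on Sep 10, 2020. Earlier: the CODIS upload is done.

The CODIS upload is done — September 8, 2020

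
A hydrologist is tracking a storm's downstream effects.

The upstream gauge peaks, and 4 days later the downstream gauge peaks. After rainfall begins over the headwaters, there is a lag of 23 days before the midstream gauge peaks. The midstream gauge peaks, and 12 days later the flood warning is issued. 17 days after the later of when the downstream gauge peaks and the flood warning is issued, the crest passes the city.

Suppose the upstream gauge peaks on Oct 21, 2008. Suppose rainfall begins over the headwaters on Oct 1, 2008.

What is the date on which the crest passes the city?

Nov 22, 2008

The upstream gauge peaks: Oct 21, 2008.
The downstream gauge peaks: Oct 21, 2008 + 4 days = Oct 25, 2008.
Rainfall begins over the headwaters: Oct 1, 2008.
The midstream gauge peaks: Oct 1, 2008 + 23 days = Oct 24, 2008.
The flood warning is issued: Oct 24, 2008 + 12 days = Nov 5, 2008.
Both prerequisites met — the downstream gauge peaks (Oct 25, 2008), the flood warning is issued (Nov 5, 2008); the later is Nov 5, 2008.
The crest passes the city: Nov 5, 2008 + 17 days = Nov 22, 2008.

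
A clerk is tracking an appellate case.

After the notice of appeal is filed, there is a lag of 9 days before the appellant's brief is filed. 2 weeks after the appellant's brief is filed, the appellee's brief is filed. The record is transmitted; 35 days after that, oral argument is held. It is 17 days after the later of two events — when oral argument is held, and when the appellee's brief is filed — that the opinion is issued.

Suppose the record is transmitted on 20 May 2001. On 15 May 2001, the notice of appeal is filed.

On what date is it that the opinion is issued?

11 July 2001

The record is transmitted: May 20, 2001.
Oral argument is held: May 20, 2001 + 35 days = Jun 24, 2001.
The notice of appeal is filed: May 15, 2001.
The appellant's brief is filed: May 15, 2001 + 9 days = May 24, 2001.
The appellee's brief is filed: May 24, 2001 + 2 weeks = Jun 7, 2001.
Both prerequisites met — oral argument is held (Jun 24, 2001), the appellee's brief is filed (Jun 7, 2001); the later is Jun 24, 2001.
The opinion is issued: Jun 24, 2001 + 17 days = Jul 11, 2001.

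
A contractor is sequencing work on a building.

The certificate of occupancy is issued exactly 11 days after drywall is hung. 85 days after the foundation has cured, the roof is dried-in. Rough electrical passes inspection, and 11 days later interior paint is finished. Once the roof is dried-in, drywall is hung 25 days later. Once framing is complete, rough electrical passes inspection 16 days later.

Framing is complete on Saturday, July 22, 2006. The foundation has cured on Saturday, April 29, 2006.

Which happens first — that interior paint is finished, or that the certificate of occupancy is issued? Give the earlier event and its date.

Framing is complete: Jul 22, 2006.
Rough electrical passes inspection: Jul 22, 2006 + 16 days = Aug 7, 2006.
Interior paint is finished: Aug 7, 2006 + 11 days = Aug 18, 2006.
The foundation has cured: Apr 29, 2006.
The roof is dried-in: Apr 29, 2006 + 85 days = Jul 23, 2006.
Drywall is hung: Jul 23, 2006 + 25 days = Aug 17, 2006.
The certificate of occupancy is issued: Aug 17, 2006 + 11 days = Aug 28, 2006.
Comparing: interior paint is finished on Aug 18, 2006 vs the certificate of occupancy is issued on Aug 28, 2006. Earlier: interior paint is finished.

Interior paint is finished — Friday, August 18, 2006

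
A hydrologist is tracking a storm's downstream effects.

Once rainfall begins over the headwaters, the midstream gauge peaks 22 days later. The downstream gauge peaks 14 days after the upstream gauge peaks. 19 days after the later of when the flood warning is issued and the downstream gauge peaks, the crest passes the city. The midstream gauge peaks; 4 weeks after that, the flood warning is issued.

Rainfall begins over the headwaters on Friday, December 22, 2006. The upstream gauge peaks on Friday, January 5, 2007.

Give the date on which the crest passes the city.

Thursday, March 1, 2007

Rainfall begins over the headwaters: Dec 22, 2006.
The midstream gauge peaks: Dec 22, 2006 + 22 days = Jan 13, 2007.
The flood warning is issued: Jan 13, 2007 + 4 weeks = Feb 10, 2007.
The upstream gauge peaks: Jan 5, 2007.
The downstream gauge peaks: Jan 5, 2007 + 14 days = Jan 19, 2007.
Both prerequisites met — the flood warning is issued (Feb 10, 2007), the downstream gauge peaks (Jan 19, 2007); the later is Feb 10, 2007.
The crest passes the city: Feb 10, 2007 + 19 days = Mar 1, 2007.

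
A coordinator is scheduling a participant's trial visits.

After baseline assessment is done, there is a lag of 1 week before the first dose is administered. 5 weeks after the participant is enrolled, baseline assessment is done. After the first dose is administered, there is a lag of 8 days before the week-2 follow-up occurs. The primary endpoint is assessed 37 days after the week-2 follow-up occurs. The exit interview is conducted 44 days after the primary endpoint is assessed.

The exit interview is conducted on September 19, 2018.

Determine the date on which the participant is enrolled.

May 11, 2018

The exit interview is conducted: Sep 19, 2018.
The primary endpoint is assessed: Sep 19, 2018 − 44 days = Aug 6, 2018.
The week-2 follow-up occurs: Aug 6, 2018 − 37 days = Jun 30, 2018.
The first dose is administered: Jun 30, 2018 − 8 days = Jun 22, 2018.
Baseline assessment is done: Jun 22, 2018 − 1 week = Jun 15, 2018.
The participant is enrolled: Jun 15, 2018 − 5 weeks = May 11, 2018.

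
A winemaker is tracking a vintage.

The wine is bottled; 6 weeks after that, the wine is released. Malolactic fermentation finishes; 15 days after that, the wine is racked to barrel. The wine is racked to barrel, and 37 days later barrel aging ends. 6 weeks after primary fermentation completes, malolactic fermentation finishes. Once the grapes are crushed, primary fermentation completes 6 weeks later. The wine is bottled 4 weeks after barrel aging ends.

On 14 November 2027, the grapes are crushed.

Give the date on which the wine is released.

The grapes are crushed: Nov 14, 2027.
Primary fermentation completes: Nov 14, 2027 + 6 weeks = Dec 26, 2027.
Malolactic fermentation finishes: Dec 26, 2027 + 6 weeks = Feb 6, 2028.
The wine is racked to barrel: Feb 6, 2028 + 15 days = Feb 21, 2028.
Barrel aging ends: Feb 21, 2028 + 37 days = Mar 29, 2028.
The wine is bottled: Mar 29, 2028 + 4 weeks = Apr 26, 2028.
The wine is released: Apr 26, 2028 + 6 weeks = Jun 7, 2028.

7 June 2028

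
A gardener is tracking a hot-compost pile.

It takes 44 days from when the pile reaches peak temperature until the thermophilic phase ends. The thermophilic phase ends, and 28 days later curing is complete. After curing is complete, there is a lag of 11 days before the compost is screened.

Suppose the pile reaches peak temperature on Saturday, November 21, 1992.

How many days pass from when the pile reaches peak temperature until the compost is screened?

83 days

Causal path: the pile reaches peak temperature → the thermophilic phase ends → curing is complete → the compost is screened.
Total delay along the path: 44 + 28 + 11 = 83 days.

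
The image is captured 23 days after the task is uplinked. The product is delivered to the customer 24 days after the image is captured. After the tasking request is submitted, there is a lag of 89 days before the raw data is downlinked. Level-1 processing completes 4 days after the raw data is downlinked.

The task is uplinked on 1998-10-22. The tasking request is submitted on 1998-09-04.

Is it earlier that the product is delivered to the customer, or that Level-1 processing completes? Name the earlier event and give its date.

The task is uplinked: Oct 22, 1998.
The image is captured: Oct 22, 1998 + 23 days = Nov 14, 1998.
The product is delivered to the customer: Nov 14, 1998 + 24 days = Dec 8, 1998.
The tasking request is submitted: Sep 4, 1998.
The raw data is downlinked: Sep 4, 1998 + 89 days = Dec 2, 1998.
Level-1 processing completes: Dec 2, 1998 + 4 days = Dec 6, 1998.
Comparing: the product is delivered to the customer on Dec 8, 1998 vs Level-1 processing completes on Dec 6, 1998. Earlier: Level-1 processing completes.

Level-1 processing completes — 1998-12-06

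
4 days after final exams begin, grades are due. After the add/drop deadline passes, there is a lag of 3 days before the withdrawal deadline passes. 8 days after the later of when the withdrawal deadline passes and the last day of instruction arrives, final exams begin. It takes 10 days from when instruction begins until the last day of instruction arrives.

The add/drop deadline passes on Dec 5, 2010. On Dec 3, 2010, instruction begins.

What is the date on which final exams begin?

Dec 21, 2010

The add/drop deadline passes: Dec 5, 2010.
The withdrawal deadline passes: Dec 5, 2010 + 3 days = Dec 8, 2010.
Instruction begins: Dec 3, 2010.
The last day of instruction arrives: Dec 3, 2010 + 10 days = Dec 13, 2010.
Both prerequisites met — the withdrawal deadline passes (Dec 8, 2010), the last day of instruction arrives (Dec 13, 2010); the later is Dec 13, 2010.
Final exams begin: Dec 13, 2010 + 8 days = Dec 21, 2010.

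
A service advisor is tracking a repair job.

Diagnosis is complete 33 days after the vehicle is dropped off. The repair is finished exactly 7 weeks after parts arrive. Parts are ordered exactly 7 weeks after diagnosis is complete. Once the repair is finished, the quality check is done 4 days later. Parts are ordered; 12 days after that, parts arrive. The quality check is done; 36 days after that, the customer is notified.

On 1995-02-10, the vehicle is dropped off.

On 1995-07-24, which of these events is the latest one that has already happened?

The vehicle is dropped off: Feb 10, 1995.
Diagnosis is complete: Feb 10, 1995 + 33 days = Mar 15, 1995.
Parts are ordered: Mar 15, 1995 + 7 weeks = May 3, 1995.
Parts arrive: May 3, 1995 + 12 days = May 15, 1995.
The repair is finished: May 15, 1995 + 7 weeks = Jul 3, 1995.
The quality check is done: Jul 3, 1995 + 4 days = Jul 7, 1995.
The customer is notified: Jul 7, 1995 + 36 days = Aug 12, 1995.
Jul 24, 1995 falls between when the quality check is done (Jul 7, 1995) and when the customer is notified (Aug 12, 1995).

The quality check is done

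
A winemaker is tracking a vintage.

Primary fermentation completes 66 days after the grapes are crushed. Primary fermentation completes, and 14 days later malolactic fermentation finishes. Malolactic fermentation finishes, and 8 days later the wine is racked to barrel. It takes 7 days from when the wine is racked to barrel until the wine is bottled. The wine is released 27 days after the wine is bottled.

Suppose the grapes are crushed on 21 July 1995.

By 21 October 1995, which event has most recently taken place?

The wine is racked to barrel

The grapes are crushed: Jul 21, 1995.
Primary fermentation completes: Jul 21, 1995 + 66 days = Sep 25, 1995.
Malolactic fermentation finishes: Sep 25, 1995 + 14 days = Oct 9, 1995.
The wine is racked to barrel: Oct 9, 1995 + 8 days = Oct 17, 1995.
The wine is bottled: Oct 17, 1995 + 7 days = Oct 24, 1995.
The wine is released: Oct 24, 1995 + 27 days = Nov 20, 1995.
Oct 21, 1995 falls between when the wine is racked to barrel (Oct 17, 1995) and when the wine is bottled (Oct 24, 1995).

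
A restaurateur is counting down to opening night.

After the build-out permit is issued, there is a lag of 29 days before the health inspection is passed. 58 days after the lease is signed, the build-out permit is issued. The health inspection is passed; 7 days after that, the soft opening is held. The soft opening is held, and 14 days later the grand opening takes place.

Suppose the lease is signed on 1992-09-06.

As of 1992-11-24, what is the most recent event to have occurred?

The build-out permit is issued

The lease is signed: Sep 6, 1992.
The build-out permit is issued: Sep 6, 1992 + 58 days = Nov 3, 1992.
The health inspection is passed: Nov 3, 1992 + 29 days = Dec 2, 1992.
The soft opening is held: Dec 2, 1992 + 7 days = Dec 9, 1992.
The grand opening takes place: Dec 9, 1992 + 14 days = Dec 23, 1992.
Nov 24, 1992 falls between when the build-out permit is issued (Nov 3, 1992) and when the health inspection is passed (Dec 2, 1992).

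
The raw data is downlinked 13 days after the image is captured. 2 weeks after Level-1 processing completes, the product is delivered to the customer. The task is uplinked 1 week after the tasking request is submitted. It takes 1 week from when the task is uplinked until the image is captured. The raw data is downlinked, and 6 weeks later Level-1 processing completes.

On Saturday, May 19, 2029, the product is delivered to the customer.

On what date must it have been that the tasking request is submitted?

The product is delivered to the customer: May 19, 2029.
Level-1 processing completes: May 19, 2029 − 2 weeks = May 5, 2029.
The raw data is downlinked: May 5, 2029 − 6 weeks = Mar 24, 2029.
The image is captured: Mar 24, 2029 − 13 days = Mar 11, 2029.
The task is uplinked: Mar 11, 2029 − 1 week = Mar 4, 2029.
The tasking request is submitted: Mar 4, 2029 − 1 week = Feb 25, 2029.

Sunday, February 25, 2029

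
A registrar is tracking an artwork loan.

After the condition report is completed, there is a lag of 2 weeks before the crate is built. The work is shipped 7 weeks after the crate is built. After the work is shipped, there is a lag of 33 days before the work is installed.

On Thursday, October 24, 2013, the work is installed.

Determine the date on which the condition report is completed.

Saturday, July 20, 2013

The work is installed: Oct 24, 2013.
The work is shipped: Oct 24, 2013 − 33 days = Sep 21, 2013.
The crate is built: Sep 21, 2013 − 7 weeks = Aug 3, 2013.
The condition report is completed: Aug 3, 2013 − 2 weeks = Jul 20, 2013.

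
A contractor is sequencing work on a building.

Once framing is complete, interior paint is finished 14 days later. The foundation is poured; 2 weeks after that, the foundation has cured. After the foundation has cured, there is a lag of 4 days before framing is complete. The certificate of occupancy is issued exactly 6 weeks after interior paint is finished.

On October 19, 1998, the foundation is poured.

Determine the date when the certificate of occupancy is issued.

January 1, 1999

The foundation is poured: Oct 19, 1998.
The foundation has cured: Oct 19, 1998 + 2 weeks = Nov 2, 1998.
Framing is complete: Nov 2, 1998 + 4 days = Nov 6, 1998.
Interior paint is finished: Nov 6, 1998 + 14 days = Nov 20, 1998.
The certificate of occupancy is issued: Nov 20, 1998 + 6 weeks = Jan 1, 1999.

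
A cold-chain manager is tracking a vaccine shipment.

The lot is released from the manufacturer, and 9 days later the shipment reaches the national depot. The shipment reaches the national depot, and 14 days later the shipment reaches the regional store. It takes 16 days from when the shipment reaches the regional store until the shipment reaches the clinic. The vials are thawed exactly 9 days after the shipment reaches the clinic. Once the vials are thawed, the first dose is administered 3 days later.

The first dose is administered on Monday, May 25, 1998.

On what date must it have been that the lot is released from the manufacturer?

The first dose is administered: May 25, 1998.
The vials are thawed: May 25, 1998 − 3 days = May 22, 1998.
The shipment reaches the clinic: May 22, 1998 − 9 days = May 13, 1998.
The shipment reaches the regional store: May 13, 1998 − 16 days = Apr 27, 1998.
The shipment reaches the national depot: Apr 27, 1998 − 14 days = Apr 13, 1998.
The lot is released from the manufacturer: Apr 13, 1998 − 9 days = Apr 4, 1998.

Saturday, April 4, 1998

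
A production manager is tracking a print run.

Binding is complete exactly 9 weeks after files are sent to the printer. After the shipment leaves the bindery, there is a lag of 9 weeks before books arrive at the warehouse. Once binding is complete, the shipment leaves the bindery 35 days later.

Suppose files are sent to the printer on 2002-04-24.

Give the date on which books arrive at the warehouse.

2002-10-02

Files are sent to the printer: Apr 24, 2002.
Binding is complete: Apr 24, 2002 + 9 weeks = Jun 26, 2002.
The shipment leaves the bindery: Jun 26, 2002 + 35 days = Jul 31, 2002.
Books arrive at the warehouse: Jul 31, 2002 + 9 weeks = Oct 2, 2002.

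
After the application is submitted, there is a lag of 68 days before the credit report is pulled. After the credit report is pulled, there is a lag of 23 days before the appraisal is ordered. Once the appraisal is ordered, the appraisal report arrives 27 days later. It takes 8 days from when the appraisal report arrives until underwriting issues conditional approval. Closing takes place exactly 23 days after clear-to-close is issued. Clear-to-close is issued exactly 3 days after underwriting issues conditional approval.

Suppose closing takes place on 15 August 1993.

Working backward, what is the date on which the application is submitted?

Closing takes place: Aug 15, 1993.
Clear-to-close is issued: Aug 15, 1993 − 23 days = Jul 23, 1993.
Underwriting issues conditional approval: Jul 23, 1993 − 3 days = Jul 20, 1993.
The appraisal report arrives: Jul 20, 1993 − 8 days = Jul 12, 1993.
The appraisal is ordered: Jul 12, 1993 − 27 days = Jun 15, 1993.
The credit report is pulled: Jun 15, 1993 − 23 days = May 23, 1993.
The application is submitted: May 23, 1993 − 68 days = Mar 16, 1993.

16 March 1993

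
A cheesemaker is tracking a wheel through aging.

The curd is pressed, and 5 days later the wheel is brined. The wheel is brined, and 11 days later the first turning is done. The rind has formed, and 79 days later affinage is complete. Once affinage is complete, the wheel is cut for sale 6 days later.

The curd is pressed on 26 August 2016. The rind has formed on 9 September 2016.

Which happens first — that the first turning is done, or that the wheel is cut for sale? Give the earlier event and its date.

The first turning is done — 11 September 2016

The curd is pressed: Aug 26, 2016.
The wheel is brined: Aug 26, 2016 + 5 days = Aug 31, 2016.
The first turning is done: Aug 31, 2016 + 11 days = Sep 11, 2016.
The rind has formed: Sep 9, 2016.
Affinage is complete: Sep 9, 2016 + 79 days = Nov 27, 2016.
The wheel is cut for sale: Nov 27, 2016 + 6 days = Dec 3, 2016.
Comparing: the first turning is done on Sep 11, 2016 vs the wheel is cut for sale on Dec 3, 2016. Earlier: the first turning is done.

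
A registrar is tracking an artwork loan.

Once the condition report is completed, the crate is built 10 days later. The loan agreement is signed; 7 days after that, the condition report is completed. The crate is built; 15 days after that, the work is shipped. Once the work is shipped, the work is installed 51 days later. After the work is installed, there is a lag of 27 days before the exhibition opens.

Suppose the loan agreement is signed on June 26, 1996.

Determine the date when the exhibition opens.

October 14, 1996

The loan agreement is signed: Jun 26, 1996.
The condition report is completed: Jun 26, 1996 + 7 days = Jul 3, 1996.
The crate is built: Jul 3, 1996 + 10 days = Jul 13, 1996.
The work is shipped: Jul 13, 1996 + 15 days = Jul 28, 1996.
The work is installed: Jul 28, 1996 + 51 days = Sep 17, 1996.
The exhibition opens: Sep 17, 1996 + 27 days = Oct 14, 1996.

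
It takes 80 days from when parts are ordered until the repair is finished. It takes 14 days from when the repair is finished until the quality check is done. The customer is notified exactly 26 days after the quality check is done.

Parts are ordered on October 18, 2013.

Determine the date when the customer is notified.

February 15, 2014

Parts are ordered: Oct 18, 2013.
The repair is finished: Oct 18, 2013 + 80 days = Jan 6, 2014.
The quality check is done: Jan 6, 2014 + 14 days = Jan 20, 2014.
The customer is notified: Jan 20, 2014 + 26 days = Feb 15, 2014.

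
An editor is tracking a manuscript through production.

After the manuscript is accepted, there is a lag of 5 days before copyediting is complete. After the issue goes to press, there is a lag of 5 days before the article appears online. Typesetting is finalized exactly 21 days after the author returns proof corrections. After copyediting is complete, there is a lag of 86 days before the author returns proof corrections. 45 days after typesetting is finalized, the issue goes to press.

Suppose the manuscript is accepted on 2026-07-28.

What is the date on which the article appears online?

2027-01-06

The manuscript is accepted: Jul 28, 2026.
Copyediting is complete: Jul 28, 2026 + 5 days = Aug 2, 2026.
The author returns proof corrections: Aug 2, 2026 + 86 days = Oct 27, 2026.
Typesetting is finalized: Oct 27, 2026 + 21 days = Nov 17, 2026.
The issue goes to press: Nov 17, 2026 + 45 days = Jan 1, 2027.
The article appears online: Jan 1, 2027 + 5 days = Jan 6, 2027.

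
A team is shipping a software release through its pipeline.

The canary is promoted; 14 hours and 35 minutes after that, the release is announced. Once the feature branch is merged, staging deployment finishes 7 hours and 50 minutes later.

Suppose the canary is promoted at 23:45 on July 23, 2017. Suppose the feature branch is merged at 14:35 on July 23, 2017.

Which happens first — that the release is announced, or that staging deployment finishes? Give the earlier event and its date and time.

The canary is promoted: 23:45 Jul 23, 2017.
The release is announced: 23:45 Jul 23, 2017 + 14h35m = 14:20 Jul 24, 2017.
The feature branch is merged: 14:35 Jul 23, 2017.
Staging deployment finishes: 14:35 Jul 23, 2017 + 7h50m = 22:25 Jul 23, 2017.
Comparing: the release is announced at 14:20 Jul 24, 2017 vs staging deployment finishes at 22:25 Jul 23, 2017. Earlier: staging deployment finishes.

Staging deployment finishes — 22:25 on July 23, 2017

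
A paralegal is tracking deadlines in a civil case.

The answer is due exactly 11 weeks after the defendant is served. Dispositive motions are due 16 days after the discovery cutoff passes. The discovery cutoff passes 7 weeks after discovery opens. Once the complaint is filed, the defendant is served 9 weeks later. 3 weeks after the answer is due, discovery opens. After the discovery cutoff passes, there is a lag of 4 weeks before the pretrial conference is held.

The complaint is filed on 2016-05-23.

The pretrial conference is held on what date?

2017-01-16

The complaint is filed: May 23, 2016.
The defendant is served: May 23, 2016 + 9 weeks = Jul 25, 2016.
The answer is due: Jul 25, 2016 + 11 weeks = Oct 10, 2016.
Discovery opens: Oct 10, 2016 + 3 weeks = Oct 31, 2016.
The discovery cutoff passes: Oct 31, 2016 + 7 weeks = Dec 19, 2016.
The pretrial conference is held: Dec 19, 2016 + 4 weeks = Jan 16, 2017.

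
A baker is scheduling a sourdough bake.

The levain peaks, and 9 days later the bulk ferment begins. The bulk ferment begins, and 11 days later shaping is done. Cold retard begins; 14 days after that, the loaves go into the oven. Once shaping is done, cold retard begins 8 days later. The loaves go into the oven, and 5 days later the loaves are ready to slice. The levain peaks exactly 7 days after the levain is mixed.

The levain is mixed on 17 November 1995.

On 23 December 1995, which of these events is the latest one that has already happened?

The levain is mixed: Nov 17, 1995.
The levain peaks: Nov 17, 1995 + 7 days = Nov 24, 1995.
The bulk ferment begins: Nov 24, 1995 + 9 days = Dec 3, 1995.
Shaping is done: Dec 3, 1995 + 11 days = Dec 14, 1995.
Cold retard begins: Dec 14, 1995 + 8 days = Dec 22, 1995.
The loaves go into the oven: Dec 22, 1995 + 14 days = Jan 5, 1996.
The loaves are ready to slice: Jan 5, 1996 + 5 days = Jan 10, 1996.
Dec 23, 1995 falls between when cold retard begins (Dec 22, 1995) and when the loaves go into the oven (Jan 5, 1996).

Cold retard begins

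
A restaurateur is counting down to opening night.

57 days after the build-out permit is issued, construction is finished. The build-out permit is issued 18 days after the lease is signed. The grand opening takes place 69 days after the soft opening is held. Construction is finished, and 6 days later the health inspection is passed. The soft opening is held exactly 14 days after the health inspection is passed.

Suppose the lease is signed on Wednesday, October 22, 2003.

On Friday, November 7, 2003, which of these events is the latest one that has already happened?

The lease is signed

The lease is signed: Oct 22, 2003.
The build-out permit is issued: Oct 22, 2003 + 18 days = Nov 9, 2003.
Construction is finished: Nov 9, 2003 + 57 days = Jan 5, 2004.
The health inspection is passed: Jan 5, 2004 + 6 days = Jan 11, 2004.
The soft opening is held: Jan 11, 2004 + 14 days = Jan 25, 2004.
The grand opening takes place: Jan 25, 2004 + 69 days = Apr 3, 2004.
Nov 7, 2003 falls between when the lease is signed (Oct 22, 2003) and when the build-out permit is issued (Nov 9, 2003).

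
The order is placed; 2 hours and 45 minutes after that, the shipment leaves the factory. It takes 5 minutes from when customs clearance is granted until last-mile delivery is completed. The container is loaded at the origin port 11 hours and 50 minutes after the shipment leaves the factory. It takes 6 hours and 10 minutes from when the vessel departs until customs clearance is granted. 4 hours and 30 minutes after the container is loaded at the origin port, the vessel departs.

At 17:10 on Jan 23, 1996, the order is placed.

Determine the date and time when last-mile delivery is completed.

18:30 on Jan 24, 1996

The order is placed: 17:10 Jan 23, 1996.
The shipment leaves the factory: 17:10 Jan 23, 1996 + 2h45m = 19:55 Jan 23, 1996.
The container is loaded at the origin port: 19:55 Jan 23, 1996 + 11h50m = 07:45 Jan 24, 1996.
The vessel departs: 07:45 Jan 24, 1996 + 4h30m = 12:15 Jan 24, 1996.
Customs clearance is granted: 12:15 Jan 24, 1996 + 6h10m = 18:25 Jan 24, 1996.
Last-mile delivery is completed: 18:25 Jan 24, 1996 + 5m = 18:30 Jan 24, 1996.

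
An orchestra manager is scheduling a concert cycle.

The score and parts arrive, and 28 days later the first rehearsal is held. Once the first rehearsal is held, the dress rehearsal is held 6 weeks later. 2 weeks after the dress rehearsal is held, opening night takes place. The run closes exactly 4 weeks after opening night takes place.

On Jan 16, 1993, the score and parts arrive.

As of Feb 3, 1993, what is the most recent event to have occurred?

The score and parts arrive: Jan 16, 1993.
The first rehearsal is held: Jan 16, 1993 + 28 days = Feb 13, 1993.
The dress rehearsal is held: Feb 13, 1993 + 6 weeks = Mar 27, 1993.
Opening night takes place: Mar 27, 1993 + 2 weeks = Apr 10, 1993.
The run closes: Apr 10, 1993 + 4 weeks = May 8, 1993.
Feb 3, 1993 falls between when the score and parts arrive (Jan 16, 1993) and when the first rehearsal is held (Feb 13, 1993).

The score and parts arrive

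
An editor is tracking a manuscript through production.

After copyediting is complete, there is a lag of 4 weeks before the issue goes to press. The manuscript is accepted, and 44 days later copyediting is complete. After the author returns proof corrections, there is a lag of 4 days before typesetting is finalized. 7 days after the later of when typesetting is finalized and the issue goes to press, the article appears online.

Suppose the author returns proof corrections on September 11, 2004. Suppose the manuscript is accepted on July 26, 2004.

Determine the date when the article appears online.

The author returns proof corrections: Sep 11, 2004.
Typesetting is finalized: Sep 11, 2004 + 4 days = Sep 15, 2004.
The manuscript is accepted: Jul 26, 2004.
Copyediting is complete: Jul 26, 2004 + 44 days = Sep 8, 2004.
The issue goes to press: Sep 8, 2004 + 4 weeks = Oct 6, 2004.
Both prerequisites met — typesetting is finalized (Sep 15, 2004), the issue goes to press (Oct 6, 2004); the later is Oct 6, 2004.
The article appears online: Oct 6, 2004 + 7 days = Oct 13, 2004.

October 13, 2004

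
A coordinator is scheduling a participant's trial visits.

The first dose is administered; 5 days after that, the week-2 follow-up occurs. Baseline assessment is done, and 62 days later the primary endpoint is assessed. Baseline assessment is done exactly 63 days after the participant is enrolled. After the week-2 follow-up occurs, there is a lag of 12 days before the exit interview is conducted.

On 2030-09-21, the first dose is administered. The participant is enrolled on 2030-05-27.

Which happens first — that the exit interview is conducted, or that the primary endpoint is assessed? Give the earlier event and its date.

The primary endpoint is assessed — 2030-09-29

The first dose is administered: Sep 21, 2030.
The week-2 follow-up occurs: Sep 21, 2030 + 5 days = Sep 26, 2030.
The exit interview is conducted: Sep 26, 2030 + 12 days = Oct 8, 2030.
The participant is enrolled: May 27, 2030.
Baseline assessment is done: May 27, 2030 + 63 days = Jul 29, 2030.
The primary endpoint is assessed: Jul 29, 2030 + 62 days = Sep 29, 2030.
Comparing: the exit interview is conducted on Oct 8, 2030 vs the primary endpoint is assessed on Sep 29, 2030. Earlier: the primary endpoint is assessed.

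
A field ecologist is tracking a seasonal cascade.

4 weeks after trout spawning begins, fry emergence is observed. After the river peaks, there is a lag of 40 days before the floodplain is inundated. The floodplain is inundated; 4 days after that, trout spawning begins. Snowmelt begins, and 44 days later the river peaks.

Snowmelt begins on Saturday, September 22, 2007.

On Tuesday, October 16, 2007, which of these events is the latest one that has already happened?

Snowmelt begins: Sep 22, 2007.
The river peaks: Sep 22, 2007 + 44 days = Nov 5, 2007.
The floodplain is inundated: Nov 5, 2007 + 40 days = Dec 15, 2007.
Trout spawning begins: Dec 15, 2007 + 4 days = Dec 19, 2007.
Fry emergence is observed: Dec 19, 2007 + 4 weeks = Jan 16, 2008.
Oct 16, 2007 falls between when snowmelt begins (Sep 22, 2007) and when the river peaks (Nov 5, 2007).

Snowmelt begins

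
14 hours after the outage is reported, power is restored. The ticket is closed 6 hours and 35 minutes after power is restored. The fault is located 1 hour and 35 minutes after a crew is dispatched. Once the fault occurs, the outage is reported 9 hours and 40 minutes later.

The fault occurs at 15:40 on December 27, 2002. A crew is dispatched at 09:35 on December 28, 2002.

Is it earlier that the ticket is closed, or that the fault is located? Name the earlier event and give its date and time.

The fault is located — 11:10 on December 28, 2002

The fault occurs: 15:40 Dec 27, 2002.
The outage is reported: 15:40 Dec 27, 2002 + 9h40m = 01:20 Dec 28, 2002.
Power is restored: 01:20 Dec 28, 2002 + 14h = 15:20 Dec 28, 2002.
The ticket is closed: 15:20 Dec 28, 2002 + 6h35m = 21:55 Dec 28, 2002.
A crew is dispatched: 09:35 Dec 28, 2002.
The fault is located: 09:35 Dec 28, 2002 + 1h35m = 11:10 Dec 28, 2002.
Comparing: the ticket is closed at 21:55 Dec 28, 2002 vs the fault is located at 11:10 Dec 28, 2002. Earlier: the fault is located.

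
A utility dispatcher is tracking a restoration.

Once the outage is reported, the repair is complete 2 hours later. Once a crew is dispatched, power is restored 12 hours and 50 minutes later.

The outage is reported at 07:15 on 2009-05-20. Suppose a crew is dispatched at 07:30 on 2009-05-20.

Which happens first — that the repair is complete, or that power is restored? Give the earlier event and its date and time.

The repair is complete — 09:15 on 2009-05-20

The outage is reported: 07:15 May 20, 2009.
The repair is complete: 07:15 May 20, 2009 + 2h = 09:15 May 20, 2009.
A crew is dispatched: 07:30 May 20, 2009.
Power is restored: 07:30 May 20, 2009 + 12h50m = 20:20 May 20, 2009.
Comparing: the repair is complete at 09:15 May 20, 2009 vs power is restored at 20:20 May 20, 2009. Earlier: the repair is complete.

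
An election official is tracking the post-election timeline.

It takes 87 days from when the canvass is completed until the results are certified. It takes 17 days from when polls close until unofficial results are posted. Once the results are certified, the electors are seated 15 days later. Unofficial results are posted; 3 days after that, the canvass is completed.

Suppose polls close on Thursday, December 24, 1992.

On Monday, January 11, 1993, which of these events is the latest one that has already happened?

Unofficial results are posted

Polls close: Dec 24, 1992.
Unofficial results are posted: Dec 24, 1992 + 17 days = Jan 10, 1993.
The canvass is completed: Jan 10, 1993 + 3 days = Jan 13, 1993.
The results are certified: Jan 13, 1993 + 87 days = Apr 10, 1993.
The electors are seated: Apr 10, 1993 + 15 days = Apr 25, 1993.
Jan 11, 1993 falls between when unofficial results are posted (Jan 10, 1993) and when the canvass is completed (Jan 13, 1993).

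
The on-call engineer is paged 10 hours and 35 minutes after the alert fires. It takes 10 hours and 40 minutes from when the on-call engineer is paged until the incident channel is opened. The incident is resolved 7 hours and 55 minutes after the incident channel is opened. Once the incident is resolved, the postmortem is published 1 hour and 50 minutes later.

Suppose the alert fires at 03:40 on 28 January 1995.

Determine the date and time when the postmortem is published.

10:40 on 29 January 1995

The alert fires: 03:40 Jan 28, 1995.
The on-call engineer is paged: 03:40 Jan 28, 1995 + 10h35m = 14:15 Jan 28, 1995.
The incident channel is opened: 14:15 Jan 28, 1995 + 10h40m = 00:55 Jan 29, 1995.
The incident is resolved: 00:55 Jan 29, 1995 + 7h55m = 08:50 Jan 29, 1995.
The postmortem is published: 08:50 Jan 29, 1995 + 1h50m = 10:40 Jan 29, 1995.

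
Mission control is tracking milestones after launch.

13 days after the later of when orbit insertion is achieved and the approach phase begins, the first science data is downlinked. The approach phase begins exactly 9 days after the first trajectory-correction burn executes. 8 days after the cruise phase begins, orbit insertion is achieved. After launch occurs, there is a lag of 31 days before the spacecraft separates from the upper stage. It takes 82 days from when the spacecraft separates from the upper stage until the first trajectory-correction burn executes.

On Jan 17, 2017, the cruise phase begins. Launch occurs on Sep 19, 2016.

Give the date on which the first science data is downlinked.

The cruise phase begins: Jan 17, 2017.
Orbit insertion is achieved: Jan 17, 2017 + 8 days = Jan 25, 2017.
Launch occurs: Sep 19, 2016.
The spacecraft separates from the upper stage: Sep 19, 2016 + 31 days = Oct 20, 2016.
The first trajectory-correction burn executes: Oct 20, 2016 + 82 days = Jan 10, 2017.
The approach phase begins: Jan 10, 2017 + 9 days = Jan 19, 2017.
Both prerequisites met — orbit insertion is achieved (Jan 25, 2017), the approach phase begins (Jan 19, 2017); the later is Jan 25, 2017.
The first science data is downlinked: Jan 25, 2017 + 13 days = Feb 7, 2017.

Feb 7, 2017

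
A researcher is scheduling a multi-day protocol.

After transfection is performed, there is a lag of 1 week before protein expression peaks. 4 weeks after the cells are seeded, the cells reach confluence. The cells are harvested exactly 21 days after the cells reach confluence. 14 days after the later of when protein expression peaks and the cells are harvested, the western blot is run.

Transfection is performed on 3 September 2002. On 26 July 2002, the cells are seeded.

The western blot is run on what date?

27 September 2002

Transfection is performed: Sep 3, 2002.
Protein expression peaks: Sep 3, 2002 + 1 week = Sep 10, 2002.
The cells are seeded: Jul 26, 2002.
The cells reach confluence: Jul 26, 2002 + 4 weeks = Aug 23, 2002.
The cells are harvested: Aug 23, 2002 + 21 days = Sep 13, 2002.
Both prerequisites met — protein expression peaks (Sep 10, 2002), the cells are harvested (Sep 13, 2002); the later is Sep 13, 2002.
The western blot is run: Sep 13, 2002 + 14 days = Sep 27, 2002.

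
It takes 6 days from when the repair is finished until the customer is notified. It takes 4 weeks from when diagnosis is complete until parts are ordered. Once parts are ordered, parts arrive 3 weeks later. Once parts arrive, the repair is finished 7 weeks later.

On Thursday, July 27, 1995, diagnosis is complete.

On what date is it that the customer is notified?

Diagnosis is complete: Jul 27, 1995.
Parts are ordered: Jul 27, 1995 + 4 weeks = Aug 24, 1995.
Parts arrive: Aug 24, 1995 + 3 weeks = Sep 14, 1995.
The repair is finished: Sep 14, 1995 + 7 weeks = Nov 2, 1995.
The customer is notified: Nov 2, 1995 + 6 days = Nov 8, 1995.

Wednesday, November 8, 1995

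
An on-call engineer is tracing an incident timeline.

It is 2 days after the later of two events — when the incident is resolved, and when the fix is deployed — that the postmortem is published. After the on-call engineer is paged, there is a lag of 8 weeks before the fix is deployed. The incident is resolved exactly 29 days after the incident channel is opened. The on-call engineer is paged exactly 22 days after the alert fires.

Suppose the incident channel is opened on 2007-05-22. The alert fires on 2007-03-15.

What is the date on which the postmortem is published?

The incident channel is opened: May 22, 2007.
The incident is resolved: May 22, 2007 + 29 days = Jun 20, 2007.
The alert fires: Mar 15, 2007.
The on-call engineer is paged: Mar 15, 2007 + 22 days = Apr 6, 2007.
The fix is deployed: Apr 6, 2007 + 8 weeks = Jun 1, 2007.
Both prerequisites met — the incident is resolved (Jun 20, 2007), the fix is deployed (Jun 1, 2007); the later is Jun 20, 2007.
The postmortem is published: Jun 20, 2007 + 2 days = Jun 22, 2007.

2007-06-22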